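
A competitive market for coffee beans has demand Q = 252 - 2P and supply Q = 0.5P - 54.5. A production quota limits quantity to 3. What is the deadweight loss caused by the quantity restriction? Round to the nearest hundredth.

18.05

Rewriting demand in inverse form: P = 126 - 0.5Q.
Rewriting supply in inverse form: P = 109 + 2Q.
Unrestricted equilibrium: Q* = (126 - 109)/(0.5 + 2) = 6.8.
At Q = 3 the demand price is 126 - 0.5(3) = 124.5 and the supply price is 109 + 2(3) = 115.
Deadweight loss is the triangle between the curves from 3 to 6.8: (1/2)(124.5 - 115)(6.8 - 3) = 18.05.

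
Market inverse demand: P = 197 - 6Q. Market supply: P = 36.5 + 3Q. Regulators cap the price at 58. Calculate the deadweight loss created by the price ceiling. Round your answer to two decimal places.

Free-market equilibrium: 197 - 6Q = 36.5 + 3Q gives Q* = 17.8333, P* = 90.
At P = 58, sellers supply (58 - 36.5)/3 = 7.1667 while buyers want more, so the quantity traded is 7.1667 at price 58.
The lost-trades triangle has base Q* - 7.1667 = 10.6667 and height equal to the gap between the curves at Q = 7.1667, which is 154 - 58 = 96. DWL = (1/2)(10.6667)(96) = 512.

512.00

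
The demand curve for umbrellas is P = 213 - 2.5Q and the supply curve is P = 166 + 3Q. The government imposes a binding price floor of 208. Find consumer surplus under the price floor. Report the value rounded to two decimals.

5.00

Free-market equilibrium: 213 - 2.5Q = 166 + 3Q gives Q* = 8.5455, P* = 191.6364.
At the floor price 208, quantity demanded is (213 - 208)/2.5 = 2; demand is the short side, so Q = 2 trades at P = 208.
CS is the triangle under demand above 208: (1/2)(2)(213 - 208) = 5.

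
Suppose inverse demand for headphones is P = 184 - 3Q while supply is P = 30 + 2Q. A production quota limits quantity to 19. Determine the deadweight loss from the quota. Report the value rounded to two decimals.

348.10

Unrestricted equilibrium: Q* = (184 - 30)/(3 + 2) = 30.8.
At Q = 19 the demand price is 184 - 3(19) = 127 and the supply price is 30 + 2(19) = 68.
Deadweight loss is the triangle between the curves from 19 to 30.8: (1/2)(127 - 68)(30.8 - 19) = 348.1.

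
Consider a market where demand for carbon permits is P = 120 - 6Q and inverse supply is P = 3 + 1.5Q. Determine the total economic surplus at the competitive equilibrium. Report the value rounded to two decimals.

912.60

Set 120 - 6Q = 3 + 1.5Q, which gives 117 = 7.5Q, so Q* = 15.6 and P* = 120 - 6(15.6) = 26.4.
CS = (1/2)(15.6)(93.6) = 730.08 and PS = (1/2)(15.6)(23.4) = 182.52, so total surplus = 912.6.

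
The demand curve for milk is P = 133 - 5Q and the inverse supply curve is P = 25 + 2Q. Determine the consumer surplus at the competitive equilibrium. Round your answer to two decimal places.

595.10

Equilibrium: 133 - 5Q = 25 + 2Q, so Q* = 15.4286 and P* = 55.8571.
CS is the area between the demand curve and P* from 0 to Q*: (1/2)(15.4286)(77.1429) = 595.102.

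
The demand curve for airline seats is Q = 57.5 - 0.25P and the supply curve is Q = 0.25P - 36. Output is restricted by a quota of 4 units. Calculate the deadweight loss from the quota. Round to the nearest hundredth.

182.25

Rewriting demand in inverse form: P = 230 - 4Q.
Rewriting supply in inverse form: P = 144 + 4Q.
Without the quota, 230 - 4Q = 144 + 4Q gives Q* = 10.75.
At Q = 4 the demand price is 230 - 4(4) = 214 and the supply price is 144 + 4(4) = 160.
Deadweight loss is the triangle between the curves from 4 to 10.75: (1/2)(214 - 160)(10.75 - 4) = 182.25.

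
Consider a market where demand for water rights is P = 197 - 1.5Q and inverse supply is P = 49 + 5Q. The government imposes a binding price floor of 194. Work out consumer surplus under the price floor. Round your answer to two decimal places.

Free-market equilibrium: 197 - 1.5Q = 49 + 5Q gives Q* = 22.7692, P* = 162.8462.
At P = 194, buyers demand (197 - 194)/1.5 = 2 while sellers would supply more, so the quantity traded is 2 at price 194.
CS is the triangle under demand above 194: (1/2)(2)(197 - 194) = 3.

3.00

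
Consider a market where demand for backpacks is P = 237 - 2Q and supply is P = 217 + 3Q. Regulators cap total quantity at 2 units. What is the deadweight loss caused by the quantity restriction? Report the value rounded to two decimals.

Unrestricted equilibrium: Q* = (237 - 217)/(2 + 3) = 4.
At Q = 2 the demand price is 237 - 2(2) = 233 and the supply price is 217 + 3(2) = 223.
Deadweight loss is the triangle between the curves from 2 to 4: (1/2)(233 - 223)(4 - 2) = 10.

10.00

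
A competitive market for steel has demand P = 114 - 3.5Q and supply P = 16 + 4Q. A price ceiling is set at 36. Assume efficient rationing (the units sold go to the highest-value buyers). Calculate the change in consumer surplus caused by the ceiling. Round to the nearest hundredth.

47.46

Without the control, 114 - 3.5Q = 16 + 4Q so Q* = 13.0667 and P* = 68.2667.
At the ceiling price 36, quantity supplied is (36 - 16)/4 = 5; supply is the short side, so Q = 5 trades at P = 36.
CS goes from (1/2)(13.0667)(45.7333) = 298.7911 to 346.25 (computed as (114 - 36)(5) - (1/2)(3.5)(5)^2), a change of 47.4589.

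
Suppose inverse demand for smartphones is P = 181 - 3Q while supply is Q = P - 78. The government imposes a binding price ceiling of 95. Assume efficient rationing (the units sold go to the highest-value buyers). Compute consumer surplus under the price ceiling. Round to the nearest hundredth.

1028.50

Rewriting supply in inverse form: P = 78 + Q.
Without the control, 181 - 3Q = 78 + Q so Q* = 25.75 and P* = 103.75.
At the ceiling price 95, quantity supplied is (95 - 78)/1 = 17; supply is the short side, so Q = 17 trades at P = 95.
The demand price at Q = 17 is 130. CS is the trapezoid between demand and 95 over [0, 17]: (1/2)[(181 - 95) + (130 - 95)](17) = 1028.5.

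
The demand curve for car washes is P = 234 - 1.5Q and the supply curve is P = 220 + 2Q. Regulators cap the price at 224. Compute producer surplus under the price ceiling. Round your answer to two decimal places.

Without the control, 234 - 1.5Q = 220 + 2Q so Q* = 4 and P* = 228.
At P = 224, sellers supply (224 - 220)/2 = 2 while buyers want more, so the quantity traded is 2 at price 224.
PS is the triangle above supply below 224: (1/2)(2)(224 - 220) = 4.

4.00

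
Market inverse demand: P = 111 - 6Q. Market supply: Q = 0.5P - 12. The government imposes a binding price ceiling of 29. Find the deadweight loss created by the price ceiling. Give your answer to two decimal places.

Rewriting supply in inverse form: P = 24 + 2Q.
Without the control, 111 - 6Q = 24 + 2Q so Q* = 10.875 and P* = 45.75.
At the ceiling price 29, quantity supplied is (29 - 24)/2 = 2.5; supply is the short side, so Q = 2.5 trades at P = 29.
The lost-trades triangle has base Q* - 2.5 = 8.375 and height equal to the gap between the curves at Q = 2.5, which is 96 - 29 = 67. DWL = (1/2)(8.375)(67) = 280.5625.

280.56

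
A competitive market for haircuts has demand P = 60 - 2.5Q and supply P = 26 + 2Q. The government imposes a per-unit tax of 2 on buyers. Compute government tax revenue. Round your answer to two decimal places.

14.22

Without the tax, 60 - 2.5Q = 26 + 2Q so Q* = 7.5556 and P* = 41.1111.
With the tax, buyers' net willingness to pay falls by 2: (60 - 2) - 2.5Q = 26 + 2Q, so Q_t = 7.1111. Buyers pay P_b = 42.2222; sellers receive P_s = P_b - 2 = 40.2222.
Tax revenue = t x Q_t = 2 x 7.1111 = 14.2222.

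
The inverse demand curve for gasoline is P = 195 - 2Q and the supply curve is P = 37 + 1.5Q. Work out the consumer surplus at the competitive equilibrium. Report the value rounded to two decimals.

2037.88

Set 195 - 2Q = 37 + 1.5Q, which gives 158 = 3.5Q, so Q* = 45.1429 and P* = 195 - 2(45.1429) = 104.7143.
Consumer surplus is the triangle under demand above P*: (1/2)(45.1429)(195 - 104.7143) = (1/2)(45.1429)(90.2857) = 2037.8776.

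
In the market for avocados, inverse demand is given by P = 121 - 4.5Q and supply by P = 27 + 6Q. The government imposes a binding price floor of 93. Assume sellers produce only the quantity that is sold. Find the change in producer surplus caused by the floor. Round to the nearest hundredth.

54.08

Free-market equilibrium: 121 - 4.5Q = 27 + 6Q gives Q* = 8.9524, P* = 80.7143.
At the floor price 93, quantity demanded is (121 - 93)/4.5 = 6.2222; demand is the short side, so Q = 6.2222 trades at P = 93.
PS goes from (1/2)(8.9524)(53.7143) = 240.4354 to 294.5185 (computed as (93 - 27)(6.2222) - (1/2)(6)(6.2222)^2), a change of 54.0831.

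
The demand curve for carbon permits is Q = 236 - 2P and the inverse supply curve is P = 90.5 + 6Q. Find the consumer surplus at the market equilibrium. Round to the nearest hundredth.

4.47

Rewriting demand in inverse form: P = 118 - 0.5Q.
Setting demand equal to supply, 27.5 = 6.5Q, so Q* = 4.2308 and P* = 115.8846.
CS is the area between the demand curve and P* from 0 to Q*: (1/2)(4.2308)(2.1154) = 4.4749.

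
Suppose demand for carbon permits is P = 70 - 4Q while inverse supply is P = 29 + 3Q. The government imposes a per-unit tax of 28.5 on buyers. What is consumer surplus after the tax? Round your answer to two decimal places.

6.38

Without the tax, 70 - 4Q = 29 + 3Q so Q* = 5.8571 and P* = 46.5714.
A tax on buyers shifts demand down by 28.5: (70 - 28.5) - 4Q = 29 + 3Q, so Q_t = 1.7857. Buyers pay P_b = 62.8571; sellers receive P_s = P_b - 28.5 = 34.3571.
CS = (1/2)(Q_t)(70 - P_b) = (1/2)(1.7857)(7.1429) = 6.3776.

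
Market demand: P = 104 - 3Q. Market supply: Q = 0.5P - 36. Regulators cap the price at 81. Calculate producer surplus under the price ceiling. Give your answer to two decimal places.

Rewriting supply in inverse form: P = 72 + 2Q.
Free-market equilibrium: 104 - 3Q = 72 + 2Q gives Q* = 6.4, P* = 84.8.
At the ceiling price 81, quantity supplied is (81 - 72)/2 = 4.5; supply is the short side, so Q = 4.5 trades at P = 81.
PS is the triangle above supply below 81: (1/2)(4.5)(81 - 72) = 20.25.

20.25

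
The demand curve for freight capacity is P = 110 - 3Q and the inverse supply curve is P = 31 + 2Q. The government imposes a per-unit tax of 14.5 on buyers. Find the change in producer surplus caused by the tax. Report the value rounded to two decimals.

Pre-tax equilibrium: 110 - 3Q = 31 + 2Q gives Q* = 15.8, P* = 62.6.
With the tax, buyers' net willingness to pay falls by 14.5: (110 - 14.5) - 3Q = 31 + 2Q, so Q_t = 12.9. Buyers pay P_b = 71.3; sellers receive P_s = P_b - 14.5 = 56.8.
PS falls from (1/2)(15.8)(31.6) = 249.64 to (1/2)(12.9)(25.8) = 166.41, a change of -83.23.

-83.23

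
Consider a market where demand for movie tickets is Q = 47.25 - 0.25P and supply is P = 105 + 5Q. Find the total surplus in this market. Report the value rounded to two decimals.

Rewriting demand in inverse form: P = 189 - 4Q.
Equilibrium: 189 - 4Q = 105 + 5Q, so Q* = 9.3333 and P* = 151.6667.
CS = (1/2)(9.3333)(37.3333) = 174.2222 and PS = (1/2)(9.3333)(46.6667) = 217.7778, so total surplus = 392.

392.00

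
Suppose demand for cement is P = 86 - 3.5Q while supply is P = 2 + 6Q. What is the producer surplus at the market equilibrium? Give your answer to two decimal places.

Set 86 - 3.5Q = 2 + 6Q, which gives 84 = 9.5Q, so Q* = 8.8421 and P* = 86 - 3.5(8.8421) = 55.0526.
The supply curve's price intercept is 2, so PS = (1/2)(Q*)(P* - 2) = (1/2)(8.8421)(53.0526) = 234.5485.

234.55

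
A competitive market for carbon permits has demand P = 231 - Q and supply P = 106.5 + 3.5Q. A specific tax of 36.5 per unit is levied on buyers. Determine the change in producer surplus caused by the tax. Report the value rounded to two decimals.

Without the tax, 231 - Q = 106.5 + 3.5Q so Q* = 27.6667 and P* = 203.3333.
A tax on buyers shifts demand down by 36.5: (231 - 36.5) - Q = 106.5 + 3.5Q, so Q_t = 19.5556. Buyers pay P_b = 211.4444; sellers receive P_s = P_b - 36.5 = 174.9444.
Producers lose the trapezoid between P_s and P* out to Q_t plus the triangle from Q_t to Q*: change in PS = 669.2346 - 1339.5278 = -670.2932.

-670.29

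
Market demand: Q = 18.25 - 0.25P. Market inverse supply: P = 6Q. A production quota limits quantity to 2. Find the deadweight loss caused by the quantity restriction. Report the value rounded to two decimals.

Rewriting demand in inverse form: P = 73 - 4Q.
Without the quota, 73 - 4Q = 6Q gives Q* = 7.3.
At Q = 2 the demand price is 73 - 4(2) = 65 and the supply price is 0 + 6(2) = 12.
Deadweight loss is the triangle between the curves from 2 to 7.3: (1/2)(65 - 12)(7.3 - 2) = 140.45.

140.45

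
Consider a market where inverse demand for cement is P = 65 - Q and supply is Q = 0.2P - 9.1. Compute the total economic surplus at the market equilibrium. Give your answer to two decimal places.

31.69

Rewriting supply in inverse form: P = 45.5 + 5Q.
Setting demand equal to supply, 19.5 = 6Q, so Q* = 3.25 and P* = 61.75.
CS = (1/2)(3.25)(3.25) = 5.2812 and PS = (1/2)(3.25)(16.25) = 26.4062, so total surplus = 31.6875.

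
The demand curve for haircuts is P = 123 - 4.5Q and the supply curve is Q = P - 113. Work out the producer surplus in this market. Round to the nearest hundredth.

Rewriting supply in inverse form: P = 113 + Q.
Equilibrium: 123 - 4.5Q = 113 + Q, so Q* = 1.8182 and P* = 114.8182.
Producer surplus is the triangle above supply below P*: (1/2)(1.8182)(114.8182 - 113) = (1/2)(1.8182)(1.8182) = 1.6529.

1.65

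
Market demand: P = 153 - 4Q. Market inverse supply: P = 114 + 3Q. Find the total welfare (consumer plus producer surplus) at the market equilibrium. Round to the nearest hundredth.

Set 153 - 4Q = 114 + 3Q, which gives 39 = 7Q, so Q* = 5.5714 and P* = 153 - 4(5.5714) = 130.7143.
CS = (1/2)(5.5714)(22.2857) = 62.0816 and PS = (1/2)(5.5714)(16.7143) = 46.5612, so total surplus = 108.6429.

108.64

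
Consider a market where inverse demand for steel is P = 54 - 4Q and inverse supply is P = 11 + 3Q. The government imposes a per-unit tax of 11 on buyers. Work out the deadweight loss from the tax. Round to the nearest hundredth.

8.64

Without the tax, 54 - 4Q = 11 + 3Q so Q* = 6.1429 and P* = 29.4286.
With the tax, buyers' net willingness to pay falls by 11: (54 - 11) - 4Q = 11 + 3Q, so Q_t = 4.5714. Buyers pay P_b = 35.7143; sellers receive P_s = P_b - 11 = 24.7143.
The welfare triangle lost has base Q* - Q_t = 1.5714 and height t = 11, so DWL = (1/2)(1.5714)(11) = 8.6429.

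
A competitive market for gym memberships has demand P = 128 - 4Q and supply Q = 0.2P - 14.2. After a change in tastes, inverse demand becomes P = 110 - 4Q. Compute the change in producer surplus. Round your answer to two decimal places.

-53.33

Rewriting supply in inverse form: P = 71 + 5Q.
Initial equilibrium: Q_0 = 6.3333, P_0 = 102.6667; CS_0 = (1/2)(6.3333)(25.3333) = 80.2222, PS_0 = (1/2)(6.3333)(31.6667) = 100.2778.
New equilibrium: 110 - 4Q = 71 + 5Q gives Q_1 = 4.3333, P_1 = 92.6667; CS_1 = 37.5556, PS_1 = 46.9444.
Change in producer surplus = 46.9444 - 100.2778 = -53.3333.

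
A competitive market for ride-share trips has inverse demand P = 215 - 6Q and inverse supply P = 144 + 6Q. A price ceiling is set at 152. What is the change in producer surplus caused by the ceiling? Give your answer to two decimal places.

Without the control, 215 - 6Q = 144 + 6Q so Q* = 5.9167 and P* = 179.5.
At P = 152, sellers supply (152 - 144)/6 = 1.3333 while buyers want more, so the quantity traded is 1.3333 at price 152.
PS goes from (1/2)(5.9167)(35.5) = 105.0208 to 5.3333 (computed as (152 - 144)(1.3333) - (1/2)(6)(1.3333)^2), a change of -99.6875.

-99.69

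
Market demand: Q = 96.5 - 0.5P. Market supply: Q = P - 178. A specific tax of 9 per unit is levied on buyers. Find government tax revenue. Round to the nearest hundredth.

Rewriting demand in inverse form: P = 193 - 2Q.
Rewriting supply in inverse form: P = 178 + Q.
Pre-tax equilibrium: 193 - 2Q = 178 + Q gives Q* = 5, P* = 183.
A tax on buyers shifts demand down by 9: (193 - 9) - 2Q = 178 + Q, so Q_t = 2. Buyers pay P_b = 189; sellers receive P_s = P_b - 9 = 180.
Revenue is the tax times quantity traded: 9 x 2 = 18.

18.00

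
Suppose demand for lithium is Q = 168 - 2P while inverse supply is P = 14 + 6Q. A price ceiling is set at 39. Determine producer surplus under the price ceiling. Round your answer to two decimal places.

52.08

Rewriting demand in inverse form: P = 84 - 0.5Q.
Without the control, 84 - 0.5Q = 14 + 6Q so Q* = 10.7692 and P* = 78.6154.
At P = 39, sellers supply (39 - 14)/6 = 4.1667 while buyers want more, so the quantity traded is 4.1667 at price 39.
PS is the triangle above supply below 39: (1/2)(4.1667)(39 - 14) = 52.0833.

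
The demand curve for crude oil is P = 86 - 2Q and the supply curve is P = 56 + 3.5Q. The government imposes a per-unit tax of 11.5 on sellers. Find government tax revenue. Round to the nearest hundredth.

38.68

Pre-tax equilibrium: 86 - 2Q = 56 + 3.5Q gives Q* = 5.4545, P* = 75.0909.
With the tax, sellers need 11.5 more per unit: 86 - 2Q = 56 + 3.5Q + 11.5, so Q_t = 3.3636. Buyers pay P_b = 79.2727; sellers receive P_s = P_b - 11.5 = 67.7727.
Tax revenue = t x Q_t = 11.5 x 3.3636 = 38.6818.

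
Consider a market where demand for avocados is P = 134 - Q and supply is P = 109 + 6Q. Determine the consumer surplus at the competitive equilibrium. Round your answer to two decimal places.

6.38

Set 134 - Q = 109 + 6Q, which gives 25 = 7Q, so Q* = 3.5714 and P* = 134 - (3.5714) = 130.4286.
The demand choke price is 134, so CS = (1/2)(Q*)(134 - P*) = (1/2)(3.5714)(3.5714) = 6.3776.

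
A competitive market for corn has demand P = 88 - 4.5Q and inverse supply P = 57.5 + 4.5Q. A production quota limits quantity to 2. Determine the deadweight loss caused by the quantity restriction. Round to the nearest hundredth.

Unrestricted equilibrium: Q* = (88 - 57.5)/(4.5 + 4.5) = 3.3889.
At Q = 2 the demand price is 88 - 4.5(2) = 79 and the supply price is 57.5 + 4.5(2) = 66.5.
Deadweight loss is the triangle between the curves from 2 to 3.3889: (1/2)(79 - 66.5)(3.3889 - 2) = 8.6806.

8.68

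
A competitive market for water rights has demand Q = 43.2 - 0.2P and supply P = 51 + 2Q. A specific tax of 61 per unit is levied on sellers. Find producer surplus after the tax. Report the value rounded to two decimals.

Rewriting demand in inverse form: P = 216 - 5Q.
Pre-tax equilibrium: 216 - 5Q = 51 + 2Q gives Q* = 23.5714, P* = 98.1429.
With the tax, sellers need 61 more per unit: 216 - 5Q = 51 + 2Q + 61, so Q_t = 14.8571. Buyers pay P_b = 141.7143; sellers receive P_s = P_b - 61 = 80.7143.
Producer surplus is the triangle above supply below P_s: (1/2)(14.8571)(80.7143 - 51) = 220.7347.

220.73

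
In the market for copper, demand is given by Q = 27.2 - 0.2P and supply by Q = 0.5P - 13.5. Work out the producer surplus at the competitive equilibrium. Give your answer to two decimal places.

Rewriting demand in inverse form: P = 136 - 5Q.
Rewriting supply in inverse form: P = 27 + 2Q.
Set 136 - 5Q = 27 + 2Q, which gives 109 = 7Q, so Q* = 15.5714 and P* = 136 - 5(15.5714) = 58.1429.
PS is the area between P* and the supply curve from 0 to Q*: (1/2)(15.5714)(31.1429) = 242.4694.

242.47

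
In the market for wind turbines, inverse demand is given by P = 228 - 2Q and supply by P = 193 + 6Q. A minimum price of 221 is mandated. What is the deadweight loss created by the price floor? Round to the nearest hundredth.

3.06

Without the control, 228 - 2Q = 193 + 6Q so Q* = 4.375 and P* = 219.25.
At the floor price 221, quantity demanded is (228 - 221)/2 = 3.5; demand is the short side, so Q = 3.5 trades at P = 221.
At Q = 3.5 the demand price is 221 and the supply price is 214. Deadweight loss is the triangle between the curves from 3.5 to 4.375: (1/2)(221 - 214)(4.375 - 3.5) = 3.0625.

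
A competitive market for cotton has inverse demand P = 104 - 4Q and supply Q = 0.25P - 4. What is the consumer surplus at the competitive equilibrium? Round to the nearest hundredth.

242.00

Rewriting supply in inverse form: P = 16 + 4Q.
Set 104 - 4Q = 16 + 4Q, which gives 88 = 8Q, so Q* = 11 and P* = 104 - 4(11) = 60.
CS is the area between the demand curve and P* from 0 to Q*: (1/2)(11)(44) = 242.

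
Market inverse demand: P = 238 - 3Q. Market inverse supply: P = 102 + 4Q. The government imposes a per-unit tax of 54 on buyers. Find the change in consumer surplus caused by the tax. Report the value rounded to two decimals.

Without the tax, 238 - 3Q = 102 + 4Q so Q* = 19.4286 and P* = 179.7143.
With the tax, buyers' net willingness to pay falls by 54: (238 - 54) - 3Q = 102 + 4Q, so Q_t = 11.7143. Buyers pay P_b = 202.8571; sellers receive P_s = P_b - 54 = 148.8571.
CS falls from (1/2)(19.4286)(58.2857) = 566.2041 to (1/2)(11.7143)(35.1429) = 205.8367, a change of -360.3673.

-360.37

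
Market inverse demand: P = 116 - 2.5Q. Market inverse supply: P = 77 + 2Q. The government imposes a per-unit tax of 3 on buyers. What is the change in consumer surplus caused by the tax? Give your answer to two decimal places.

Pre-tax equilibrium: 116 - 2.5Q = 77 + 2Q gives Q* = 8.6667, P* = 94.3333.
A tax on buyers shifts demand down by 3: (116 - 3) - 2.5Q = 77 + 2Q, so Q_t = 8. Buyers pay P_b = 96; sellers receive P_s = P_b - 3 = 93.
CS falls from (1/2)(8.6667)(21.6667) = 93.8889 to (1/2)(8)(20) = 80, a change of -13.8889.

-13.89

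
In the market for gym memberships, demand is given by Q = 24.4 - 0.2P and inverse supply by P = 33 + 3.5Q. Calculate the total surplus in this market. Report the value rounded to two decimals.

Rewriting demand in inverse form: P = 122 - 5Q.
Setting demand equal to supply, 89 = 8.5Q, so Q* = 10.4706 and P* = 69.6471.
Total surplus is the full triangle between the curves from 0 to Q*: (1/2)(10.4706)(122 - 33) = 465.9412.

465.94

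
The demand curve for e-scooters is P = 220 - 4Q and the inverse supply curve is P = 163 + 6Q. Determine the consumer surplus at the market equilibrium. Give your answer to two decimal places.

64.98

Equilibrium: 220 - 4Q = 163 + 6Q, so Q* = 5.7 and P* = 197.2.
CS is the area between the demand curve and P* from 0 to Q*: (1/2)(5.7)(22.8) = 64.98.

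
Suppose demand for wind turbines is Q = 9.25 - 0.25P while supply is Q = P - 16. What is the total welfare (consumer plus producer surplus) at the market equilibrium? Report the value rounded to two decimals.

Rewriting demand in inverse form: P = 37 - 4Q.
Rewriting supply in inverse form: P = 16 + Q.
Equilibrium: 37 - 4Q = 16 + Q, so Q* = 4.2 and P* = 20.2.
CS = (1/2)(4.2)(16.8) = 35.28 and PS = (1/2)(4.2)(4.2) = 8.82, so total surplus = 44.1.

44.10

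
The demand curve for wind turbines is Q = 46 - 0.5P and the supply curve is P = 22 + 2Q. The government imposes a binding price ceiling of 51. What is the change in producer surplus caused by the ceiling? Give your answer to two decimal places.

Rewriting demand in inverse form: P = 92 - 2Q.
Without the control, 92 - 2Q = 22 + 2Q so Q* = 17.5 and P* = 57.
At the ceiling price 51, quantity supplied is (51 - 22)/2 = 14.5; supply is the short side, so Q = 14.5 trades at P = 51.
PS goes from (1/2)(17.5)(35) = 306.25 to 210.25 (computed as (51 - 22)(14.5) - (1/2)(2)(14.5)^2), a change of -96.

-96.00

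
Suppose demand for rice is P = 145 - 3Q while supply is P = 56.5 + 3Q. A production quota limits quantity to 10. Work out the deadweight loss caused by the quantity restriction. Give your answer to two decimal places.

67.69

Without the quota, 145 - 3Q = 56.5 + 3Q gives Q* = 14.75.
At Q = 10 the demand price is 145 - 3(10) = 115 and the supply price is 56.5 + 3(10) = 86.5.
DWL = (1/2)(gap between curves at 10) x (Q* - 10) = (1/2)(28.5)(4.75) = 67.6875.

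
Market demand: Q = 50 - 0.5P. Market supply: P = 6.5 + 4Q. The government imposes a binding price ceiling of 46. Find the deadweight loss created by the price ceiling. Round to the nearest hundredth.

Rewriting demand in inverse form: P = 100 - 2Q.
Without the control, 100 - 2Q = 6.5 + 4Q so Q* = 15.5833 and P* = 68.8333.
At P = 46, sellers supply (46 - 6.5)/4 = 9.875 while buyers want more, so the quantity traded is 9.875 at price 46.
At Q = 9.875 the demand price is 80.25 and the supply price is 46. Deadweight loss is the triangle between the curves from 9.875 to 15.5833: (1/2)(80.25 - 46)(15.5833 - 9.875) = 97.7552.

97.76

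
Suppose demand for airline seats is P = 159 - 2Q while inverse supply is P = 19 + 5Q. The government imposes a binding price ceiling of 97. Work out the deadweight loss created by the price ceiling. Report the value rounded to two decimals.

Free-market equilibrium: 159 - 2Q = 19 + 5Q gives Q* = 20, P* = 119.
At the ceiling price 97, quantity supplied is (97 - 19)/5 = 15.6; supply is the short side, so Q = 15.6 trades at P = 97.
At Q = 15.6 the demand price is 127.8 and the supply price is 97. Deadweight loss is the triangle between the curves from 15.6 to 20: (1/2)(127.8 - 97)(20 - 15.6) = 67.76.

67.76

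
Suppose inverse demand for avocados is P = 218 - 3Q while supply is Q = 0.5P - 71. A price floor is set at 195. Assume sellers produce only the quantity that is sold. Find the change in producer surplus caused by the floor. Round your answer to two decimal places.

116.52

Rewriting supply in inverse form: P = 142 + 2Q.
Without the control, 218 - 3Q = 142 + 2Q so Q* = 15.2 and P* = 172.4.
At the floor price 195, quantity demanded is (218 - 195)/3 = 7.6667; demand is the short side, so Q = 7.6667 trades at P = 195.
PS goes from (1/2)(15.2)(30.4) = 231.04 to 347.5556 (computed as (195 - 142)(7.6667) - (1/2)(2)(7.6667)^2), a change of 116.5156.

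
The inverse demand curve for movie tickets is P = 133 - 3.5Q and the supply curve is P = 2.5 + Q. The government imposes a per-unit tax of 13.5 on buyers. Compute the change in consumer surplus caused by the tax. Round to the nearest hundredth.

-288.75

Pre-tax equilibrium: 133 - 3.5Q = 2.5 + Q gives Q* = 29, P* = 31.5.
A tax on buyers shifts demand down by 13.5: (133 - 13.5) - 3.5Q = 2.5 + Q, so Q_t = 26. Buyers pay P_b = 42; sellers receive P_s = P_b - 13.5 = 28.5.
CS falls from (1/2)(29)(101.5) = 1471.75 to (1/2)(26)(91) = 1183, a change of -288.75.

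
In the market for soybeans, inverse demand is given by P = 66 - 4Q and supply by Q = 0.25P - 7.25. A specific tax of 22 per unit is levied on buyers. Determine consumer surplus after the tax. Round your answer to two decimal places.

7.03

Rewriting supply in inverse form: P = 29 + 4Q.
Pre-tax equilibrium: 66 - 4Q = 29 + 4Q gives Q* = 4.625, P* = 47.5.
With the tax, buyers' net willingness to pay falls by 22: (66 - 22) - 4Q = 29 + 4Q, so Q_t = 1.875. Buyers pay P_b = 58.5; sellers receive P_s = P_b - 22 = 36.5.
CS = (1/2)(Q_t)(66 - P_b) = (1/2)(1.875)(7.5) = 7.0312.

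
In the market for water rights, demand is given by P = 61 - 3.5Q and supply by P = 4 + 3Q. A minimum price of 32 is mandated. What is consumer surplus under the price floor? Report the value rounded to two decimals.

Without the control, 61 - 3.5Q = 4 + 3Q so Q* = 8.7692 and P* = 30.3077.
At P = 32, buyers demand (61 - 32)/3.5 = 8.2857 while sellers would supply more, so the quantity traded is 8.2857 at price 32.
CS is the triangle under demand above 32: (1/2)(8.2857)(61 - 32) = 120.1429.

120.14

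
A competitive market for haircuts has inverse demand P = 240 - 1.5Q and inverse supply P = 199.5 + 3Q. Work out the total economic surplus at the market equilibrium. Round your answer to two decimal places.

182.25

Set 240 - 1.5Q = 199.5 + 3Q, which gives 40.5 = 4.5Q, so Q* = 9 and P* = 240 - 1.5(9) = 226.5.
Total surplus is the full triangle between the curves from 0 to Q*: (1/2)(9)(240 - 199.5) = 182.25.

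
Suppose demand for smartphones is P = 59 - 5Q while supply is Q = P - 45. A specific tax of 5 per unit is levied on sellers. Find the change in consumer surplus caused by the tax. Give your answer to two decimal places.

Rewriting supply in inverse form: P = 45 + Q.
Pre-tax equilibrium: 59 - 5Q = 45 + Q gives Q* = 2.3333, P* = 47.3333.
A tax on sellers shifts supply up by 5: 59 - 5Q = 45 + Q + 5, so Q_t = 1.5. Buyers pay P_b = 51.5; sellers receive P_s = P_b - 5 = 46.5.
Consumers lose the trapezoid between P* and P_b out to Q_t plus the triangle from Q_t to Q*: change in CS = 5.625 - 13.6111 = -7.9861.

-7.99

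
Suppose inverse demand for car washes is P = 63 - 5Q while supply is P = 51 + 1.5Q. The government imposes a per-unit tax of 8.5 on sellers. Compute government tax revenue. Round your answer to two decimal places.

4.58

Without the tax, 63 - 5Q = 51 + 1.5Q so Q* = 1.8462 and P* = 53.7692.
A tax on sellers shifts supply up by 8.5: 63 - 5Q = 51 + 1.5Q + 8.5, so Q_t = 0.5385. Buyers pay P_b = 60.3077; sellers receive P_s = P_b - 8.5 = 51.8077.
Revenue is the tax times quantity traded: 8.5 x 0.5385 = 4.5769.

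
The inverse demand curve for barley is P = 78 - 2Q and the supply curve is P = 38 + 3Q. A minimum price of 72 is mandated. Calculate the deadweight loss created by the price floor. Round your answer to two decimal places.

Free-market equilibrium: 78 - 2Q = 38 + 3Q gives Q* = 8, P* = 62.
At the floor price 72, quantity demanded is (78 - 72)/2 = 3; demand is the short side, so Q = 3 trades at P = 72.
The lost-trades triangle has base Q* - 3 = 5 and height equal to the gap between the curves at Q = 3, which is 72 - 47 = 25. DWL = (1/2)(5)(25) = 62.5.

62.50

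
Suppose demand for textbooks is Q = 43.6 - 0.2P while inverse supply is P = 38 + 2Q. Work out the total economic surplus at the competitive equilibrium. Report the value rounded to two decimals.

Rewriting demand in inverse form: P = 218 - 5Q.
Set 218 - 5Q = 38 + 2Q, which gives 180 = 7Q, so Q* = 25.7143 and P* = 218 - 5(25.7143) = 89.4286.
CS = (1/2)(25.7143)(128.5714) = 1653.0612 and PS = (1/2)(25.7143)(51.4286) = 661.2245, so total surplus = 2314.2857.

2314.29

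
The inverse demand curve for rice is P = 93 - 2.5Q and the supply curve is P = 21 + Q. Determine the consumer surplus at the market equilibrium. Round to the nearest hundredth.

Equilibrium: 93 - 2.5Q = 21 + Q, so Q* = 20.5714 and P* = 41.5714.
The demand choke price is 93, so CS = (1/2)(Q*)(93 - P*) = (1/2)(20.5714)(51.4286) = 528.9796.

528.98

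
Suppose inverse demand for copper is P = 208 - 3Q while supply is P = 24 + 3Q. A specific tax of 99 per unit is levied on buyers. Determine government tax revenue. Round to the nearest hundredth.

1402.50

Pre-tax equilibrium: 208 - 3Q = 24 + 3Q gives Q* = 30.6667, P* = 116.
With the tax, buyers' net willingness to pay falls by 99: (208 - 99) - 3Q = 24 + 3Q, so Q_t = 14.1667. Buyers pay P_b = 165.5; sellers receive P_s = P_b - 99 = 66.5.
Revenue is the tax times quantity traded: 99 x 14.1667 = 1402.5.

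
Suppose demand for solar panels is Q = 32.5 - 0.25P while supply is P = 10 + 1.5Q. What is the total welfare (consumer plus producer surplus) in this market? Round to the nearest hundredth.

1309.09

Rewriting demand in inverse form: P = 130 - 4Q.
Setting demand equal to supply, 120 = 5.5Q, so Q* = 21.8182 and P* = 42.7273.
CS = (1/2)(21.8182)(87.2727) = 952.0661 and PS = (1/2)(21.8182)(32.7273) = 357.0248, so total surplus = 1309.0909.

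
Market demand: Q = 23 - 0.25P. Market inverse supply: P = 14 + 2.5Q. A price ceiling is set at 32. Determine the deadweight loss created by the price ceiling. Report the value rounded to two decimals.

Rewriting demand in inverse form: P = 92 - 4Q.
Without the control, 92 - 4Q = 14 + 2.5Q so Q* = 12 and P* = 44.
At the ceiling price 32, quantity supplied is (32 - 14)/2.5 = 7.2; supply is the short side, so Q = 7.2 trades at P = 32.
At Q = 7.2 the demand price is 63.2 and the supply price is 32. Deadweight loss is the triangle between the curves from 7.2 to 12: (1/2)(63.2 - 32)(12 - 7.2) = 74.88.

74.88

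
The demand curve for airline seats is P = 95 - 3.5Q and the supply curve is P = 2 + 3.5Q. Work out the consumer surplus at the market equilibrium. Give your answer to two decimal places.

Set 95 - 3.5Q = 2 + 3.5Q, which gives 93 = 7Q, so Q* = 13.2857 and P* = 95 - 3.5(13.2857) = 48.5.
Consumer surplus is the triangle under demand above P*: (1/2)(13.2857)(95 - 48.5) = (1/2)(13.2857)(46.5) = 308.8929.

308.89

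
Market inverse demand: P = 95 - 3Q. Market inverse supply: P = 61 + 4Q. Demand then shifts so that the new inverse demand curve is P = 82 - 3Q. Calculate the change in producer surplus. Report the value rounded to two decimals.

Initial equilibrium: Q_0 = 4.8571, P_0 = 80.4286; CS_0 = (1/2)(4.8571)(14.5714) = 35.3878, PS_0 = (1/2)(4.8571)(19.4286) = 47.1837.
New equilibrium: 82 - 3Q = 61 + 4Q gives Q_1 = 3, P_1 = 73; CS_1 = 13.5, PS_1 = 18.
Change in producer surplus = 18 - 47.1837 = -29.1837.

-29.18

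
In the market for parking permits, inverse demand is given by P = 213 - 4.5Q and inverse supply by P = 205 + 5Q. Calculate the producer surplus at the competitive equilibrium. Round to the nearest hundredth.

1.77

Equilibrium: 213 - 4.5Q = 205 + 5Q, so Q* = 0.8421 and P* = 209.2105.
Producer surplus is the triangle above supply below P*: (1/2)(0.8421)(209.2105 - 205) = (1/2)(0.8421)(4.2105) = 1.7729.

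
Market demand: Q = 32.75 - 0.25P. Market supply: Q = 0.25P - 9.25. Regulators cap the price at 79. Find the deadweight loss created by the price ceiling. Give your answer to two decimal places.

6.25

Rewriting demand in inverse form: P = 131 - 4Q.
Rewriting supply in inverse form: P = 37 + 4Q.
Without the control, 131 - 4Q = 37 + 4Q so Q* = 11.75 and P* = 84.
At the ceiling price 79, quantity supplied is (79 - 37)/4 = 10.5; supply is the short side, so Q = 10.5 trades at P = 79.
At Q = 10.5 the demand price is 89 and the supply price is 79. Deadweight loss is the triangle between the curves from 10.5 to 11.75: (1/2)(89 - 79)(11.75 - 10.5) = 6.25.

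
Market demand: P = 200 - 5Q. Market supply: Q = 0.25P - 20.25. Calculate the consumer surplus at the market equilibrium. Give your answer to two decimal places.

437.07

Rewriting supply in inverse form: P = 81 + 4Q.
Set 200 - 5Q = 81 + 4Q, which gives 119 = 9Q, so Q* = 13.2222 and P* = 200 - 5(13.2222) = 133.8889.
Consumer surplus is the triangle under demand above P*: (1/2)(13.2222)(200 - 133.8889) = (1/2)(13.2222)(66.1111) = 437.0679.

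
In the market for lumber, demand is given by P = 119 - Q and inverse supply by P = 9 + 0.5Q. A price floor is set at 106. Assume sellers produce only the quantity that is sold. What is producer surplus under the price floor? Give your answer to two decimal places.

1218.75

Without the control, 119 - Q = 9 + 0.5Q so Q* = 73.3333 and P* = 45.6667.
At P = 106, buyers demand (119 - 106)/1 = 13 while sellers would supply more, so the quantity traded is 13 at price 106.
The supply price at Q = 13 is 15.5. PS is the trapezoid between 106 and supply over [0, 13]: (1/2)[(106 - 9) + (106 - 15.5)](13) = 1218.75.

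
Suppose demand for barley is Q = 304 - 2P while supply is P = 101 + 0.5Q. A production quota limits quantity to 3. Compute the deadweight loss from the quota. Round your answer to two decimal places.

Rewriting demand in inverse form: P = 152 - 0.5Q.
Without the quota, 152 - 0.5Q = 101 + 0.5Q gives Q* = 51.
At Q = 3 the demand price is 152 - 0.5(3) = 150.5 and the supply price is 101 + 0.5(3) = 102.5.
DWL = (1/2)(gap between curves at 3) x (Q* - 3) = (1/2)(48)(48) = 1152.

1152.00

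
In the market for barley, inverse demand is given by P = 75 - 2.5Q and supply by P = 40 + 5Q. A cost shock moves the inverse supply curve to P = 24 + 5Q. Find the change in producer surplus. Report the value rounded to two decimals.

Initial equilibrium: Q_0 = 4.6667, P_0 = 63.3333; CS_0 = (1/2)(4.6667)(11.6667) = 27.2222, PS_0 = (1/2)(4.6667)(23.3333) = 54.4444.
New equilibrium: 75 - 2.5Q = 24 + 5Q gives Q_1 = 6.8, P_1 = 58; CS_1 = 57.8, PS_1 = 115.6.
Change in producer surplus = 115.6 - 54.4444 = 61.1556.

61.16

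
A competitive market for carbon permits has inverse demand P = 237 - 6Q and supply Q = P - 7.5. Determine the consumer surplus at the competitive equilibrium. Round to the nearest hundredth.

3224.71

Rewriting supply in inverse form: P = 7.5 + Q.
Setting demand equal to supply, 229.5 = 7Q, so Q* = 32.7857 and P* = 40.2857.
CS is the area between the demand curve and P* from 0 to Q*: (1/2)(32.7857)(196.7143) = 3224.7092.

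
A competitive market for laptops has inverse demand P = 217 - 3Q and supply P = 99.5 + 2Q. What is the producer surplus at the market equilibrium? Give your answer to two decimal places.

Setting demand equal to supply, 117.5 = 5Q, so Q* = 23.5 and P* = 146.5.
PS is the area between P* and the supply curve from 0 to Q*: (1/2)(23.5)(47) = 552.25.

552.25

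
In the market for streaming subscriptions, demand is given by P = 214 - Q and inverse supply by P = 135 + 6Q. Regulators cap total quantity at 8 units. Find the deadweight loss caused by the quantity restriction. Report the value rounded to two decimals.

37.79

Unrestricted equilibrium: Q* = (214 - 135)/(1 + 6) = 11.2857.
At Q = 8 the demand price is 214 - (8) = 206 and the supply price is 135 + 6(8) = 183.
Deadweight loss is the triangle between the curves from 8 to 11.2857: (1/2)(206 - 183)(11.2857 - 8) = 37.7857.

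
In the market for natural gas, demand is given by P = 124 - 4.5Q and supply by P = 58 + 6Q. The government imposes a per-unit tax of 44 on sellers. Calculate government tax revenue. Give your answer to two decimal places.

Pre-tax equilibrium: 124 - 4.5Q = 58 + 6Q gives Q* = 6.2857, P* = 95.7143.
With the tax, sellers need 44 more per unit: 124 - 4.5Q = 58 + 6Q + 44, so Q_t = 2.0952. Buyers pay P_b = 114.5714; sellers receive P_s = P_b - 44 = 70.5714.
Revenue is the tax times quantity traded: 44 x 2.0952 = 92.1905.

92.19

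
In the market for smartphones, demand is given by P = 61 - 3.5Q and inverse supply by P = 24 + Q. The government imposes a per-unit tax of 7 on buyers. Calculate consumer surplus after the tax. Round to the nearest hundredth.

Pre-tax equilibrium: 61 - 3.5Q = 24 + Q gives Q* = 8.2222, P* = 32.2222.
With the tax, buyers' net willingness to pay falls by 7: (61 - 7) - 3.5Q = 24 + Q, so Q_t = 6.6667. Buyers pay P_b = 37.6667; sellers receive P_s = P_b - 7 = 30.6667.
Consumer surplus is the triangle under demand above P_b: (1/2)(6.6667)(61 - 37.6667) = 77.7778.

77.78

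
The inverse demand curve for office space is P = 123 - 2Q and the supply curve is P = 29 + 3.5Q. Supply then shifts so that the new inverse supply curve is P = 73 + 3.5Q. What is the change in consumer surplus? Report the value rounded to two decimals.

Initial equilibrium: Q_0 = 17.0909, P_0 = 88.8182; CS_0 = (1/2)(17.0909)(34.1818) = 292.0992, PS_0 = (1/2)(17.0909)(59.8182) = 511.1736.
New equilibrium: 123 - 2Q = 73 + 3.5Q gives Q_1 = 9.0909, P_1 = 104.8182; CS_1 = 82.6446, PS_1 = 144.6281.
Change in consumer surplus = 82.6446 - 292.0992 = -209.4545.

-209.45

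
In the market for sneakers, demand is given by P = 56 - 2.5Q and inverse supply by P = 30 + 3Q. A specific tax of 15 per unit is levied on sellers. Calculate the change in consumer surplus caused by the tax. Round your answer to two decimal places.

-22.93

Without the tax, 56 - 2.5Q = 30 + 3Q so Q* = 4.7273 and P* = 44.1818.
With the tax, sellers need 15 more per unit: 56 - 2.5Q = 30 + 3Q + 15, so Q_t = 2. Buyers pay P_b = 51; sellers receive P_s = P_b - 15 = 36.
CS falls from (1/2)(4.7273)(11.8182) = 27.9339 to (1/2)(2)(5) = 5, a change of -22.9339.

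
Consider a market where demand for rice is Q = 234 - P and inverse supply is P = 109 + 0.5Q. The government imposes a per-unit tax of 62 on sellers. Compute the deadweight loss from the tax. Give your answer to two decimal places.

1281.33

Rewriting demand in inverse form: P = 234 - Q.
Pre-tax equilibrium: 234 - Q = 109 + 0.5Q gives Q* = 83.3333, P* = 150.6667.
With the tax, sellers need 62 more per unit: 234 - Q = 109 + 0.5Q + 62, so Q_t = 42. Buyers pay P_b = 192; sellers receive P_s = P_b - 62 = 130.
The welfare triangle lost has base Q* - Q_t = 41.3333 and height t = 62, so DWL = (1/2)(41.3333)(62) = 1281.3333.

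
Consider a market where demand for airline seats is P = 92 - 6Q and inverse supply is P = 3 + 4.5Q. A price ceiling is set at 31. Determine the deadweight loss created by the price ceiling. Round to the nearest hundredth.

Without the control, 92 - 6Q = 3 + 4.5Q so Q* = 8.4762 and P* = 41.1429.
At P = 31, sellers supply (31 - 3)/4.5 = 6.2222 while buyers want more, so the quantity traded is 6.2222 at price 31.
The lost-trades triangle has base Q* - 6.2222 = 2.254 and height equal to the gap between the curves at Q = 6.2222, which is 54.6667 - 31 = 23.6667. DWL = (1/2)(2.254)(23.6667) = 26.672.

26.67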